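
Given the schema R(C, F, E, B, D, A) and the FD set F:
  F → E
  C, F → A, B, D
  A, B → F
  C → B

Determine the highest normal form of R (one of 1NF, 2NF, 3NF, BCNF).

1NF

Candidate keys: {A, C}, {C, F}. Prime attributes: {A, C, F}.
F → E breaks BCNF: {F}⁺ = {E, F}, so {F} is not a superkey.
F → E has non-prime {E} on the right and a non-superkey on the left, so 3NF fails.
{C} is a proper subset of the key {A, C}, and {C}⁺ contains the non-prime attribute {B} — a partial dependency, so 2NF is violated.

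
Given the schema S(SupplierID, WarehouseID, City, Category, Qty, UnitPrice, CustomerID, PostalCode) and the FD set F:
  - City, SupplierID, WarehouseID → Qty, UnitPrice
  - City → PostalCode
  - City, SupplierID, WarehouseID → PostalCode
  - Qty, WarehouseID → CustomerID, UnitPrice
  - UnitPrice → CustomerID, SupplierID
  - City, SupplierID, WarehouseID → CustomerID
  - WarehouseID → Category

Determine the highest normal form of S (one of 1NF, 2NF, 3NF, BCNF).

Candidate keys: {City, Qty, WarehouseID}, {City, SupplierID, WarehouseID}, {City, UnitPrice, WarehouseID}. Prime attributes: {City, Qty, SupplierID, UnitPrice, WarehouseID}.
City → PostalCode breaks BCNF: {City}⁺ = {City, PostalCode}, so {City} is not a superkey.
City → PostalCode determines the non-prime attribute {PostalCode} from a non-superkey — 3NF is violated.
Since {City} ⊂ {City, Qty, WarehouseID} and {City}⁺ ⊇ {PostalCode} with {PostalCode} non-prime, there is a partial dependency; 2NF fails.

1NF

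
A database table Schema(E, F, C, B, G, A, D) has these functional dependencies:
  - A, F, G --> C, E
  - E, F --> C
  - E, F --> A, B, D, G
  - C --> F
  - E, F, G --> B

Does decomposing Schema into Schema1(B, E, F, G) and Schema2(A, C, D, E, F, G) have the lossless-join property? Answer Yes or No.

Yes

Common attributes: {E, F, G}; their closure is {A, B, C, D, E, F, G}.
Schema1 is contained in that closure, so Schema1 ∩ Schema2 --> Schema1 holds and the join is lossless.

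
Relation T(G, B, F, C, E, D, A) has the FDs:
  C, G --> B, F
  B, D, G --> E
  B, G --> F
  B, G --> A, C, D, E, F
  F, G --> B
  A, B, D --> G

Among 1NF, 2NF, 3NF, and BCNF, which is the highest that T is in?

Candidate keys: {A, B, D}, {B, G}, {C, G}, {F, G}. Prime attributes: {A, B, C, D, F, G}.
The left-hand side of every FD is a superkey, so BCNF is satisfied.

BCNF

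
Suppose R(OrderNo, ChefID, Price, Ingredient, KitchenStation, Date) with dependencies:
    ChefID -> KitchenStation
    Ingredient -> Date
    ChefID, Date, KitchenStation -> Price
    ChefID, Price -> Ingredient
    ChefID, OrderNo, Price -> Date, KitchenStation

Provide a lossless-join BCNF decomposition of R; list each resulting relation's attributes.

{ChefID, Ingredient, Price}; {ChefID, KitchenStation}; {ChefID, OrderNo, Price}; {Date, Ingredient}

Candidate keys of the original relation: {ChefID, Date, OrderNo}, {ChefID, Ingredient, OrderNo}, {ChefID, OrderNo, Price}.
In {ChefID, Date, Ingredient, KitchenStation, OrderNo, Price}, {ChefID} is not a superkey ({ChefID}⁺ restricted to this set is {ChefID, KitchenStation}), so split on ChefID -> KitchenStation into {ChefID, KitchenStation} and {ChefID, Date, Ingredient, OrderNo, Price}.
{ChefID, KitchenStation} is in BCNF.
In {ChefID, Date, Ingredient, OrderNo, Price}, {Ingredient} is not a superkey ({Ingredient}⁺ restricted to this set is {Date, Ingredient}), so split on Ingredient -> Date into {Date, Ingredient} and {ChefID, Ingredient, OrderNo, Price}.
{Date, Ingredient} is in BCNF.
In {ChefID, Ingredient, OrderNo, Price}, {ChefID, Price} is not a superkey ({ChefID, Price}⁺ restricted to this set is {ChefID, Ingredient, Price}), so split on ChefID, Price -> Ingredient into {ChefID, Ingredient, Price} and {ChefID, OrderNo, Price}.
{ChefID, Ingredient, Price} is in BCNF.
{ChefID, OrderNo, Price} is in BCNF.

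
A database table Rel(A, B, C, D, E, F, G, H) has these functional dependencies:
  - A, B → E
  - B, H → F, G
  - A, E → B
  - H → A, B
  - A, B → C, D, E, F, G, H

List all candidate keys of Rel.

Closure of {H} is {A, B, C, D, E, F, G, H}, the whole schema; {H} is a candidate key.
Closure of {A, B} is {A, B, C, D, E, F, G, H}, the whole schema; {A, B} is a candidate key.
Closure of {A, E} is {A, B, C, D, E, F, G, H}, the whole schema; {A, E} is a candidate key.
No proper subset of any of these is a key, and no other minimal superkey exists.

{A, B}, {A, E}, {H}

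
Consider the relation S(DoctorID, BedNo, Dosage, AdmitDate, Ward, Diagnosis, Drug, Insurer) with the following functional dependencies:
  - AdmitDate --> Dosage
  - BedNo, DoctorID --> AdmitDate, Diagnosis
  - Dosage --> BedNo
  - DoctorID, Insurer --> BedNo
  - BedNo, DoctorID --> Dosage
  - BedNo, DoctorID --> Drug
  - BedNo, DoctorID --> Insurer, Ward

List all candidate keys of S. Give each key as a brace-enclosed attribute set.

No FD produces {DoctorID}, so it must be in every candidate key.
{AdmitDate, DoctorID}⁺ = {AdmitDate, BedNo, Diagnosis, DoctorID, Dosage, Drug, Insurer, Ward} — all of the relation — so {AdmitDate, DoctorID} is a candidate key.
{BedNo, DoctorID}⁺ = {AdmitDate, BedNo, Diagnosis, DoctorID, Dosage, Drug, Insurer, Ward} — all of the relation — so {BedNo, DoctorID} is a candidate key.
{DoctorID, Dosage}⁺ = {AdmitDate, BedNo, Diagnosis, DoctorID, Dosage, Drug, Insurer, Ward} — all of the relation — so {DoctorID, Dosage} is a candidate key.
{DoctorID, Insurer}⁺ = {AdmitDate, BedNo, Diagnosis, DoctorID, Dosage, Drug, Insurer, Ward} — all of the relation — so {DoctorID, Insurer} is a candidate key.
Any other superkey properly contains one of these, so there are no further candidate keys.

{AdmitDate, DoctorID}, {BedNo, DoctorID}, {DoctorID, Dosage}, {DoctorID, Insurer}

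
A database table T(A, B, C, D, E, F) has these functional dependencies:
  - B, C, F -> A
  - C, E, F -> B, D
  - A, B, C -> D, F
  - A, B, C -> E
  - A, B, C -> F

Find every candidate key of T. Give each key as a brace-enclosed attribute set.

{C} never appears on the right of any FD, so every key must include it.
Closure of {A, B, C} is {A, B, C, D, E, F}, the whole schema; {A, B, C} is a candidate key.
Closure of {B, C, F} is {A, B, C, D, E, F}, the whole schema; {B, C, F} is a candidate key.
Closure of {C, E, F} is {A, B, C, D, E, F}, the whole schema; {C, E, F} is a candidate key.
These are minimal and exhaustive — every other superkey contains one of them.

{A, B, C}, {B, C, F}, {C, E, F}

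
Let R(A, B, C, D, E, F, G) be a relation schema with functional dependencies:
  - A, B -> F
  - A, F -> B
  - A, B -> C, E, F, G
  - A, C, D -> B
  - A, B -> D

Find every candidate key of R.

{A} never appears on the right of any FD, so every key must include it.
{A, B} is a candidate key since {A, B}⁺ = {A, B, C, D, E, F, G} covers every attribute.
{A, F} is a candidate key since {A, F}⁺ = {A, B, C, D, E, F, G} covers every attribute.
{A, C, D} is a candidate key since {A, C, D}⁺ = {A, B, C, D, E, F, G} covers every attribute.
Any other superkey properly contains one of these, so there are no further candidate keys.

{A, B}, {A, C, D}, {A, F}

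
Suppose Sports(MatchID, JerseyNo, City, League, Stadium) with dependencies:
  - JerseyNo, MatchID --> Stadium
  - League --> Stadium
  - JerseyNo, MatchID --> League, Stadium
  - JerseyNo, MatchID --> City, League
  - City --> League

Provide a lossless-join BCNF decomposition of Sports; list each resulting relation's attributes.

{City, JerseyNo, MatchID}; {City, League}; {League, Stadium}

Candidate key of the original relation: {JerseyNo, MatchID}.
Within {City, JerseyNo, League, MatchID, Stadium}: {League}⁺ ∩ {City, JerseyNo, League, MatchID, Stadium} = {League, Stadium}, not the whole set, so League --> Stadium violates BCNF; decompose into {League, Stadium} and {City, JerseyNo, League, MatchID}.
{League, Stadium}: every determinant is a superkey — BCNF.
Within {City, JerseyNo, League, MatchID}: {City}⁺ ∩ {City, JerseyNo, League, MatchID} = {City, League}, not the whole set, so City --> League violates BCNF; decompose into {City, League} and {City, JerseyNo, MatchID}.
{City, League}: every determinant is a superkey — BCNF.
{City, JerseyNo, MatchID}: every determinant is a superkey — BCNF.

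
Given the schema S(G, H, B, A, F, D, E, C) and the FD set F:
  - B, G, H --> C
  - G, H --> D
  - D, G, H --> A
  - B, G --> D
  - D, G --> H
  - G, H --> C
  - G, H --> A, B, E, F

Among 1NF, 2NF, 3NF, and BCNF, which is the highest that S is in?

Candidate keys: {B, G}, {D, G}, {G, H}. Prime attributes: {B, D, G, H}.
Every FD has a superkey on the left, so the relation is in BCNF.

BCNF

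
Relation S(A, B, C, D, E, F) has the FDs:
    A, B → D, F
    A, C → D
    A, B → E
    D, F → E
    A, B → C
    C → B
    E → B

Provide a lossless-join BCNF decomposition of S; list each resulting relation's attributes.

Candidate keys of the original relation: {A, B}, {A, C}, {A, D, F}, {A, E}.
Within {A, B, C, D, E, F}: {D, F}⁺ ∩ {A, B, C, D, E, F} = {B, D, E, F}, not the whole set, so D, F → B, E violates BCNF; decompose into {B, D, E, F} and {A, C, D, F}.
Within {B, D, E, F}: {E}⁺ ∩ {B, D, E, F} = {B, E}, not the whole set, so E → B violates BCNF; decompose into {B, E} and {D, E, F}.
{B, E}: every determinant is a superkey — BCNF.
{D, E, F}: every determinant is a superkey — BCNF.
{A, C, D, F}: every determinant is a superkey — BCNF.

{A, C, D, F}; {B, E}; {D, E, F}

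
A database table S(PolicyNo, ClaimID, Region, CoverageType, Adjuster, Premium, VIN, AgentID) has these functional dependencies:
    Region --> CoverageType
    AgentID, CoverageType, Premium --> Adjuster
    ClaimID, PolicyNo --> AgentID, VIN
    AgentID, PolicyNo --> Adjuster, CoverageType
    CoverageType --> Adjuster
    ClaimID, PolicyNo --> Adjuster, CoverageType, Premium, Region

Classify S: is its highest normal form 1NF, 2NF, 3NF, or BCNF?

2NF

Candidate key: {ClaimID, PolicyNo}. Prime attributes: {ClaimID, PolicyNo}.
Region --> CoverageType breaks BCNF: {Region}⁺ = {Adjuster, CoverageType, Region}, so {Region} is not a superkey.
Because {CoverageType} is non-prime and the left side of Region --> CoverageType is not a superkey, the relation is not in 3NF.
Checking every proper subset of each key, none determines a non-prime attribute — 2NF is satisfied.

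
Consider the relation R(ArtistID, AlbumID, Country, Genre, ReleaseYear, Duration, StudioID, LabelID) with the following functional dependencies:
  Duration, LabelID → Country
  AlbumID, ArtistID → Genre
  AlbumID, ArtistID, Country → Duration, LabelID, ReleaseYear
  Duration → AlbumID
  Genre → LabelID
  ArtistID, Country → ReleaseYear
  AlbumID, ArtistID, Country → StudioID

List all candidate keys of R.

{ArtistID} never appears on the right of any FD, so every key must include it.
{ArtistID, Duration} is a candidate key since {ArtistID, Duration}⁺ = {AlbumID, ArtistID, Country, Duration, Genre, LabelID, ReleaseYear, StudioID} covers every attribute.
{AlbumID, ArtistID, Country} is a candidate key since {AlbumID, ArtistID, Country}⁺ = {AlbumID, ArtistID, Country, Duration, Genre, LabelID, ReleaseYear, StudioID} covers every attribute.
These are minimal and exhaustive — every other superkey contains one of them.

{AlbumID, ArtistID, Country}, {ArtistID, Duration}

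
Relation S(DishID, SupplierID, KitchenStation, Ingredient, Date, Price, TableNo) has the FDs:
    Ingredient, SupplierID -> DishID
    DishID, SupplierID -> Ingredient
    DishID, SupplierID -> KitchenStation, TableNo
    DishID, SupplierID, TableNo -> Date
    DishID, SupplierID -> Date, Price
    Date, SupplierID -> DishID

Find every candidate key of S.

No FD produces {SupplierID}, so it must be in every candidate key.
{Date, SupplierID}⁺ = {Date, DishID, Ingredient, KitchenStation, Price, SupplierID, TableNo}, which is every attribute, so {Date, SupplierID} is a candidate key.
{DishID, SupplierID}⁺ = {Date, DishID, Ingredient, KitchenStation, Price, SupplierID, TableNo}, which is every attribute, so {DishID, SupplierID} is a candidate key.
{Ingredient, SupplierID}⁺ = {Date, DishID, Ingredient, KitchenStation, Price, SupplierID, TableNo}, which is every attribute, so {Ingredient, SupplierID} is a candidate key.
These are minimal and exhaustive — every other superkey contains one of them.

{Date, SupplierID}, {DishID, SupplierID}, {Ingredient, SupplierID}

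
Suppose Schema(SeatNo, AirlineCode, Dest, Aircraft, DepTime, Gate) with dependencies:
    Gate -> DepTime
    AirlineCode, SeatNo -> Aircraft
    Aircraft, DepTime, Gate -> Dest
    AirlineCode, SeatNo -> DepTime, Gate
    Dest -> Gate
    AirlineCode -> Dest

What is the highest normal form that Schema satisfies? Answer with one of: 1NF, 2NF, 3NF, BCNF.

1NF

Candidate key: {AirlineCode, SeatNo}. Prime attributes: {AirlineCode, SeatNo}.
For Gate -> DepTime we have {Gate}⁺ = {DepTime, Gate}; {Gate} is not a superkey, so BCNF fails.
Gate -> DepTime has non-prime {DepTime} on the right and a non-superkey on the left, so 3NF fails.
{AirlineCode} is a proper subset of the key {AirlineCode, SeatNo}, and {AirlineCode}⁺ contains the non-prime attributes {DepTime, Dest, Gate} — a partial dependency, so 2NF is violated.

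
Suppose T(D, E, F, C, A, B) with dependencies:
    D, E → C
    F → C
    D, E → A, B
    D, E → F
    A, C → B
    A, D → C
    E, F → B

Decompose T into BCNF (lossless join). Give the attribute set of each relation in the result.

Candidate key of the original relation: {D, E}.
Within {A, B, C, D, E, F}: {F}⁺ ∩ {A, B, C, D, E, F} = {C, F}, not the whole set, so F → C violates BCNF; decompose into {C, F} and {A, B, D, E, F}.
{C, F}: every determinant is a superkey — BCNF.
Within {A, B, D, E, F}: {A, D}⁺ ∩ {A, B, D, E, F} = {A, B, D}, not the whole set, so A, D → B violates BCNF; decompose into {A, B, D} and {A, D, E, F}.
{A, B, D}: every determinant is a superkey — BCNF.
{A, D, E, F}: every determinant is a superkey — BCNF.

{A, B, D}; {A, D, E, F}; {C, F}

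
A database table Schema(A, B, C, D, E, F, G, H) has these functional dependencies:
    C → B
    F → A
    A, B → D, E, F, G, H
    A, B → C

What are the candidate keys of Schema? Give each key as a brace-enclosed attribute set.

{A, B}, {A, C}, {B, F}, {C, F}

{A, B}⁺ = {A, B, C, D, E, F, G, H} — all of the relation — so {A, B} is a candidate key.
{A, C}⁺ = {A, B, C, D, E, F, G, H} — all of the relation — so {A, C} is a candidate key.
{B, F}⁺ = {A, B, C, D, E, F, G, H} — all of the relation — so {B, F} is a candidate key.
{C, F}⁺ = {A, B, C, D, E, F, G, H} — all of the relation — so {C, F} is a candidate key.
No proper subset of any of these is a key, and no other minimal superkey exists.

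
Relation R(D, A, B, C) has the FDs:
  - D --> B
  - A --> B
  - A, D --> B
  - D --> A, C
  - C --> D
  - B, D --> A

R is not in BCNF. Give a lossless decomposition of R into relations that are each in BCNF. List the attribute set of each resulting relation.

{A, B}; {A, C, D}

Candidate keys of the original relation: {C}, {D}.
Within {A, B, C, D}: {A}⁺ ∩ {A, B, C, D} = {A, B}, not the whole set, so A --> B violates BCNF; decompose into {A, B} and {A, C, D}.
{A, B}: every determinant is a superkey — BCNF.
{A, C, D}: every determinant is a superkey — BCNF.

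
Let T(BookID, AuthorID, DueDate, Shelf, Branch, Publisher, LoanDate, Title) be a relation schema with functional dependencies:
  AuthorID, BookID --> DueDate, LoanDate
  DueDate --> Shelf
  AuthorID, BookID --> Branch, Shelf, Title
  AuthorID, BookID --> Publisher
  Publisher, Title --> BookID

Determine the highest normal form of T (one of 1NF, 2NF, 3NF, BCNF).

2NF

Candidate keys: {AuthorID, BookID}, {AuthorID, Publisher, Title}. Prime attributes: {AuthorID, BookID, Publisher, Title}.
DueDate --> Shelf breaks BCNF: {DueDate}⁺ = {DueDate, Shelf}, so {DueDate} is not a superkey.
DueDate --> Shelf has non-prime {Shelf} on the right and a non-superkey on the left, so 3NF fails.
No non-prime attribute depends on a proper subset of any candidate key, so 2NF holds.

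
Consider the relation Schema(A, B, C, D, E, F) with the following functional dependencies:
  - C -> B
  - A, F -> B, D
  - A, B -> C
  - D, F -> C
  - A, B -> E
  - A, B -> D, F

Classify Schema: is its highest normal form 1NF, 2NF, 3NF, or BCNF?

3NF

Candidate keys: {A, B}, {A, C}, {A, F}. Prime attributes: {A, B, C, F}.
C -> B: {C}⁺ = {B, C}, which is not all of the attributes, so the left side is not a superkey — BCNF is violated.
Since {B} ⊆ prime attributes and every other non-superkey FD also has a prime right side, the schema is in 3NF.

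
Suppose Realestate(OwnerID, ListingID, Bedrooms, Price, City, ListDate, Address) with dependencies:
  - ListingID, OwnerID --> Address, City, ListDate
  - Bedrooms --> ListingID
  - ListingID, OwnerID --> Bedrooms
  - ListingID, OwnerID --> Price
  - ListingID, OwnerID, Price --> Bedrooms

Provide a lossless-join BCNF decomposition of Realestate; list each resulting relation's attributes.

{Address, Bedrooms, City, ListDate, OwnerID, Price}; {Bedrooms, ListingID}

Candidate keys of the original relation: {Bedrooms, OwnerID}, {ListingID, OwnerID}.
Within {Address, Bedrooms, City, ListDate, ListingID, OwnerID, Price}: {Bedrooms}⁺ ∩ {Address, Bedrooms, City, ListDate, ListingID, OwnerID, Price} = {Bedrooms, ListingID}, not the whole set, so Bedrooms --> ListingID violates BCNF; decompose into {Bedrooms, ListingID} and {Address, Bedrooms, City, ListDate, OwnerID, Price}.
{Bedrooms, ListingID} has no BCNF violation.
{Address, Bedrooms, City, ListDate, OwnerID, Price} has no BCNF violation.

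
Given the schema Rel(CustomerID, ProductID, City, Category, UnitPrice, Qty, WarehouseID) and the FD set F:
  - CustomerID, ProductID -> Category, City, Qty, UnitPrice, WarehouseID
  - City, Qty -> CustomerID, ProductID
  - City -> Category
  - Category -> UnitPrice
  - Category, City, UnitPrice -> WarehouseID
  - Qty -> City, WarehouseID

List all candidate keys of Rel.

{Qty}⁺ = {Category, City, CustomerID, ProductID, Qty, UnitPrice, WarehouseID}, which is every attribute, so {Qty} is a candidate key.
{CustomerID, ProductID}⁺ = {Category, City, CustomerID, ProductID, Qty, UnitPrice, WarehouseID}, which is every attribute, so {CustomerID, ProductID} is a candidate key.
No proper subset of any of these is a key, and no other minimal superkey exists.

{CustomerID, ProductID}, {Qty}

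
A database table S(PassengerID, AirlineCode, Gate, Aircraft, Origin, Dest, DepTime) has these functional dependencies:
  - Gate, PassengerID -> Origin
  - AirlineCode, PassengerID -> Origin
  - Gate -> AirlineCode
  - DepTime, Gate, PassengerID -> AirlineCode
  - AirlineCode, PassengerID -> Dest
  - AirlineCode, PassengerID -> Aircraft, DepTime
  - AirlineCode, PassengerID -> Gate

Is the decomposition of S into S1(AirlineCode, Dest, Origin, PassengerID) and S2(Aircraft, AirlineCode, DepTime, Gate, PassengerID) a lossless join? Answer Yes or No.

Yes

Common attributes: {AirlineCode, PassengerID}; their closure is {Aircraft, AirlineCode, DepTime, Dest, Gate, Origin, PassengerID}.
Since S1 ⊆ {Aircraft, AirlineCode, DepTime, Dest, Gate, Origin, PassengerID}, the intersection is a superkey of S1; the decomposition is lossless.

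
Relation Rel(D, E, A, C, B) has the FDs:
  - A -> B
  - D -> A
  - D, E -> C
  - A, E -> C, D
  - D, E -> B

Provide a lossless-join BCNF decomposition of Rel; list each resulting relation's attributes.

Candidate keys of the original relation: {A, E}, {D, E}.
{A, B, C, D, E}: {A} determines {A, B} here but is not a superkey — split on A -> B, giving {A, B} and {A, C, D, E}.
{A, B}: every determinant is a superkey — BCNF.
{A, C, D, E}: {D} determines {A, D} here but is not a superkey — split on D -> A, giving {A, D} and {C, D, E}.
{A, D}: every determinant is a superkey — BCNF.
{C, D, E}: every determinant is a superkey — BCNF.

{A, B}; {A, D}; {C, D, E}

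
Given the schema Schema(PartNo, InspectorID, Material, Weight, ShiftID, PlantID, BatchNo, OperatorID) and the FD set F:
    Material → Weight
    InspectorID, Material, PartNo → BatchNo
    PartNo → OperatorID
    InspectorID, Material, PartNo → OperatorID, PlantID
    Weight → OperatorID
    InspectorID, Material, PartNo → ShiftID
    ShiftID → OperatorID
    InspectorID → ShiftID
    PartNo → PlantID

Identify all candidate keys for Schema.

{InspectorID, Material, PartNo}

Attributes never on any right-hand side: {InspectorID, Material, PartNo} — every candidate key must contain all of them.
{InspectorID, Material, PartNo} is a candidate key since {InspectorID, Material, PartNo}⁺ = {BatchNo, InspectorID, Material, OperatorID, PartNo, PlantID, ShiftID, Weight} covers every attribute.
No other minimal set has full closure, so this is the only candidate key.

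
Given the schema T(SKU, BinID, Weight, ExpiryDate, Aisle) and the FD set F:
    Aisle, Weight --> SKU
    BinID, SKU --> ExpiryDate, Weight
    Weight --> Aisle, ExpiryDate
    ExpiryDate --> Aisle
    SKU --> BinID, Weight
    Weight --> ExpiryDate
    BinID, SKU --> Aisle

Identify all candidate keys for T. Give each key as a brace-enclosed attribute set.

{SKU}⁺ = {Aisle, BinID, ExpiryDate, SKU, Weight} — all of the relation — so {SKU} is a candidate key.
{Weight}⁺ = {Aisle, BinID, ExpiryDate, SKU, Weight} — all of the relation — so {Weight} is a candidate key.
No proper subset of any of these is a key, and no other minimal superkey exists.

{SKU}, {Weight}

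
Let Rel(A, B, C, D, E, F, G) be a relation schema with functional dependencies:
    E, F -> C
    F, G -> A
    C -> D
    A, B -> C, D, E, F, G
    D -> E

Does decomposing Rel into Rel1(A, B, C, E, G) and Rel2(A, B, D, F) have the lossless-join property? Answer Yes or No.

Common attributes: {A, B}; their closure is {A, B, C, D, E, F, G}.
Rel1 is contained in that closure, so Rel1 ∩ Rel2 -> Rel1 holds and the join is lossless.

Yes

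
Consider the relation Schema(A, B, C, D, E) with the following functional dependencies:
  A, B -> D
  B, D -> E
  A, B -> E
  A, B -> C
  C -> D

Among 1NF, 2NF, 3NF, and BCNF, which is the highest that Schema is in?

2NF

Candidate key: {A, B}. Prime attributes: {A, B}.
For B, D -> E we have {B, D}⁺ = {B, D, E}; {B, D} is not a superkey, so BCNF fails.
B, D -> E has non-prime {E} on the right and a non-superkey on the left, so 3NF fails.
No proper subset of a key has a non-prime attribute in its closure, so there is no partial dependency; 2NF holds.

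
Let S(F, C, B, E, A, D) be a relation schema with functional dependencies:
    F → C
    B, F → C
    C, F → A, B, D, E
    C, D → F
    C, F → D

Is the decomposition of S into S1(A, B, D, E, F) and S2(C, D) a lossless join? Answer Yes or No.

No

The shared attributes are {D} and {D}⁺ = {D}.
S1 ⊄ {D} and S2 ⊄ {D}, so the split is lossy.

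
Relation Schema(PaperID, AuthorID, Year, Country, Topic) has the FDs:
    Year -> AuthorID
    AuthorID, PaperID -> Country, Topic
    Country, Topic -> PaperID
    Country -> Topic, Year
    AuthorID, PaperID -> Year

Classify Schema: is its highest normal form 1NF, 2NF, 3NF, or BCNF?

Candidate keys: {AuthorID, PaperID}, {Country}, {PaperID, Year}. Prime attributes: {AuthorID, Country, PaperID, Year}.
Year -> AuthorID breaks BCNF: {Year}⁺ = {AuthorID, Year}, so {Year} is not a superkey.
Its right-hand attributes {AuthorID} are all prime, as are those of every other non-superkey FD — the relation is in 3NF.

3NF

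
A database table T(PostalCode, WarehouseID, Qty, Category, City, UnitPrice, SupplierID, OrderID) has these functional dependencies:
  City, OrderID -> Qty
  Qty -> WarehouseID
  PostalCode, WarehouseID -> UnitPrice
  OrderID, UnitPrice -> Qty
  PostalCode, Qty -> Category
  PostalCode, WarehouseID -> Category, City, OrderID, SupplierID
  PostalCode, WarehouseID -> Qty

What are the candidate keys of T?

No FD produces {PostalCode}, so it must be in every candidate key.
{PostalCode, Qty}⁺ = {Category, City, OrderID, PostalCode, Qty, SupplierID, UnitPrice, WarehouseID}, which is every attribute, so {PostalCode, Qty} is a candidate key.
{PostalCode, WarehouseID}⁺ = {Category, City, OrderID, PostalCode, Qty, SupplierID, UnitPrice, WarehouseID}, which is every attribute, so {PostalCode, WarehouseID} is a candidate key.
{City, OrderID, PostalCode}⁺ = {Category, City, OrderID, PostalCode, Qty, SupplierID, UnitPrice, WarehouseID}, which is every attribute, so {City, OrderID, PostalCode} is a candidate key.
{OrderID, PostalCode, UnitPrice}⁺ = {Category, City, OrderID, PostalCode, Qty, SupplierID, UnitPrice, WarehouseID}, which is every attribute, so {OrderID, PostalCode, UnitPrice} is a candidate key.
Any other superkey properly contains one of these, so there are no further candidate keys.

{City, OrderID, PostalCode}, {OrderID, PostalCode, UnitPrice}, {PostalCode, Qty}, {PostalCode, WarehouseID}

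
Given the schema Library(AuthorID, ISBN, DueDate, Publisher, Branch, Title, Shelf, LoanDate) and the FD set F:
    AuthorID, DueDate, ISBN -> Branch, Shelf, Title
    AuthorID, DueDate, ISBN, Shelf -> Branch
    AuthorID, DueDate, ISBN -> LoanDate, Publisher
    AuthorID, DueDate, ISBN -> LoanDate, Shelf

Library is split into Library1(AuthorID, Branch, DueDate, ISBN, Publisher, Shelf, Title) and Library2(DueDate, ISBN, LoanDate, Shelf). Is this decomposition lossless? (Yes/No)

No

Library1 ∩ Library2 = {DueDate, ISBN, Shelf}; its closure under F is {DueDate, ISBN, Shelf}.
Neither Library1 nor Library2 is contained in that closure, so the decomposition is lossy.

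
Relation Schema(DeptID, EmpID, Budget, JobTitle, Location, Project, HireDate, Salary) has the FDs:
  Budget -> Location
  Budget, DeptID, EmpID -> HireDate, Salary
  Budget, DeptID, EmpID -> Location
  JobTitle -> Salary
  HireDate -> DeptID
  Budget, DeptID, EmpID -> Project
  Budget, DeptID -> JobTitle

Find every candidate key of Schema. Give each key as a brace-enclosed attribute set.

{Budget, DeptID, EmpID}, {Budget, EmpID, HireDate}

Attributes never on any right-hand side: {Budget, EmpID} — every candidate key must contain all of them.
Closure of {Budget, DeptID, EmpID} is {Budget, DeptID, EmpID, HireDate, JobTitle, Location, Project, Salary}, the whole schema; {Budget, DeptID, EmpID} is a candidate key.
Closure of {Budget, EmpID, HireDate} is {Budget, DeptID, EmpID, HireDate, JobTitle, Location, Project, Salary}, the whole schema; {Budget, EmpID, HireDate} is a candidate key.
No proper subset of any of these is a key, and no other minimal superkey exists.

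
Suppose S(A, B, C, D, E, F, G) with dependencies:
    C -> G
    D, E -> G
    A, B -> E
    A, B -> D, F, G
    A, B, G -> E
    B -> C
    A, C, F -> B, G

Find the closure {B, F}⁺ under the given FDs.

{B, C, F, G}

Start with {B, F}.
B -> C applies; add {C} → now {B, C, F}.
C -> G applies; add {G} → now {B, C, F, G}.
No further FD applies.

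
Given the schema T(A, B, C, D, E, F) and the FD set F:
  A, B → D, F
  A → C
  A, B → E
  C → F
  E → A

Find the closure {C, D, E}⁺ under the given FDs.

{A, C, D, E, F}

Start with {C, D, E}.
C → F applies; add {F} → now {C, D, E, F}.
E → A applies; add {A} → now {A, C, D, E, F}.
No further FD applies.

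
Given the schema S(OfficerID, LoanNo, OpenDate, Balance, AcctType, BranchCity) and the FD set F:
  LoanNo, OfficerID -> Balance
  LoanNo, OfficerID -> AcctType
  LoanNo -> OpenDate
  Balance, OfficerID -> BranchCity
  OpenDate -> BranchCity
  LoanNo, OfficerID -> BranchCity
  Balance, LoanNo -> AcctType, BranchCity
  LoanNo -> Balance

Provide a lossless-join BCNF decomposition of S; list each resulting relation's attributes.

Candidate key of the original relation: {LoanNo, OfficerID}.
In {AcctType, Balance, BranchCity, LoanNo, OfficerID, OpenDate}, {LoanNo} is not a superkey ({LoanNo}⁺ restricted to this set is {AcctType, Balance, BranchCity, LoanNo, OpenDate}), so split on LoanNo -> AcctType, Balance, BranchCity, OpenDate into {AcctType, Balance, BranchCity, LoanNo, OpenDate} and {LoanNo, OfficerID}.
In {AcctType, Balance, BranchCity, LoanNo, OpenDate}, {OpenDate} is not a superkey ({OpenDate}⁺ restricted to this set is {BranchCity, OpenDate}), so split on OpenDate -> BranchCity into {BranchCity, OpenDate} and {AcctType, Balance, LoanNo, OpenDate}.
{BranchCity, OpenDate} is in BCNF.
{AcctType, Balance, LoanNo, OpenDate} is in BCNF.
{LoanNo, OfficerID} is in BCNF.

{AcctType, Balance, LoanNo, OpenDate}; {BranchCity, OpenDate}; {LoanNo, OfficerID}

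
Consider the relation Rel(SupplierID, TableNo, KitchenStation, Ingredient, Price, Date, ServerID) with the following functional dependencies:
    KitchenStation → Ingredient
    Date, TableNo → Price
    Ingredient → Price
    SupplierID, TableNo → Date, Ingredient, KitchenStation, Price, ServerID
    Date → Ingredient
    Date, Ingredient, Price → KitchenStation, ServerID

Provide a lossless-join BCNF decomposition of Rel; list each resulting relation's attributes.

Candidate key of the original relation: {SupplierID, TableNo}.
{Date, Ingredient, KitchenStation, Price, ServerID, SupplierID, TableNo}: {KitchenStation} determines {Ingredient, KitchenStation, Price} here but is not a superkey — split on KitchenStation → Ingredient, Price, giving {Ingredient, KitchenStation, Price} and {Date, KitchenStation, ServerID, SupplierID, TableNo}.
{Ingredient, KitchenStation, Price}: {Ingredient} determines {Ingredient, Price} here but is not a superkey — split on Ingredient → Price, giving {Ingredient, Price} and {Ingredient, KitchenStation}.
{Ingredient, Price} is in BCNF.
{Ingredient, KitchenStation} is in BCNF.
{Date, KitchenStation, ServerID, SupplierID, TableNo}: {Date, TableNo} determines {Date, KitchenStation, ServerID, TableNo} here but is not a superkey — split on Date, TableNo → KitchenStation, ServerID, giving {Date, KitchenStation, ServerID, TableNo} and {Date, SupplierID, TableNo}.
{Date, KitchenStation, ServerID, TableNo}: {Date} determines {Date, KitchenStation, ServerID} here but is not a superkey — split on Date → KitchenStation, ServerID, giving {Date, KitchenStation, ServerID} and {Date, TableNo}.
{Date, KitchenStation, ServerID} is in BCNF.
{Date, TableNo} is in BCNF.
{Date, SupplierID, TableNo} is in BCNF.

{Date, KitchenStation, ServerID}; {Date, SupplierID, TableNo}; {Ingredient, KitchenStation}; {Ingredient, Price}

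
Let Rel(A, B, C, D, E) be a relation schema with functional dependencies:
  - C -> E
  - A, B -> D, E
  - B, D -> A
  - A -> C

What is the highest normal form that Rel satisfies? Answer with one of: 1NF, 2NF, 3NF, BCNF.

1NF

Candidate keys: {A, B}, {B, D}. Prime attributes: {A, B, D}.
C -> E breaks BCNF: {C}⁺ = {C, E}, so {C} is not a superkey.
C -> E determines the non-prime attribute {E} from a non-superkey — 3NF is violated.
{A} is a proper subset of the key {A, B}, and {A}⁺ contains the non-prime attributes {C, E} — a partial dependency, so 2NF is violated.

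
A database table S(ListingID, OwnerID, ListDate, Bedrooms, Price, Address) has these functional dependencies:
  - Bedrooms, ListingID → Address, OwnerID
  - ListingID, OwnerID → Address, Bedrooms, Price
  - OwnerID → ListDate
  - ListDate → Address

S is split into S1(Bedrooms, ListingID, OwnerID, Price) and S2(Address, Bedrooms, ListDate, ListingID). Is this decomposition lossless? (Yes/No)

The shared attributes are {Bedrooms, ListingID} and {Bedrooms, ListingID}⁺ = {Address, Bedrooms, ListDate, ListingID, OwnerID, Price}.
This includes all of S1, so the common attributes are a superkey of S1 — the join is lossless.

Yes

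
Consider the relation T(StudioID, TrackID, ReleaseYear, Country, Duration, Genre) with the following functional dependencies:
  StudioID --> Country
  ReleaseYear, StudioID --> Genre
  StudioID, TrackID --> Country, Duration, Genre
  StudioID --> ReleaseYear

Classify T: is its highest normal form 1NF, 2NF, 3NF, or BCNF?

1NF

Candidate key: {StudioID, TrackID}. Prime attributes: {StudioID, TrackID}.
StudioID --> Country breaks BCNF: {StudioID}⁺ = {Country, Genre, ReleaseYear, StudioID}, so {StudioID} is not a superkey.
StudioID --> Country determines the non-prime attribute {Country} from a non-superkey — 3NF is violated.
Since {StudioID} ⊂ {StudioID, TrackID} and {StudioID}⁺ ⊇ {Country, Genre, ReleaseYear} with {Country, Genre, ReleaseYear} non-prime, there is a partial dependency; 2NF fails.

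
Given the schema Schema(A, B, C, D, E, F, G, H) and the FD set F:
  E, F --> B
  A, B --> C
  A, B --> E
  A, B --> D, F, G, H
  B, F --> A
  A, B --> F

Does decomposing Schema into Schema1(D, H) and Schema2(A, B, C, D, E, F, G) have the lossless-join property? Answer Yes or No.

Common attributes: {D}; their closure is {D}.
Neither Schema1 nor Schema2 is contained in that closure, so the decomposition is lossy.

No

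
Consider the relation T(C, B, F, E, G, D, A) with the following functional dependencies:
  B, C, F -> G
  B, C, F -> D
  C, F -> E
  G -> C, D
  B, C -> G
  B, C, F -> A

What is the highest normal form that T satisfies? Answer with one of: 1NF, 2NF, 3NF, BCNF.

Candidate keys: {B, C, F}, {B, F, G}. Prime attributes: {B, C, F, G}.
C, F -> E: {C, F}⁺ = {C, E, F}, which is not all of the attributes, so the left side is not a superkey — BCNF is violated.
Because {E} is non-prime and the left side of C, F -> E is not a superkey, the relation is not in 3NF.
Since {B, C} ⊂ {B, C, F} and {B, C}⁺ ⊇ {D} with {D} non-prime, there is a partial dependency; 2NF fails.

1NF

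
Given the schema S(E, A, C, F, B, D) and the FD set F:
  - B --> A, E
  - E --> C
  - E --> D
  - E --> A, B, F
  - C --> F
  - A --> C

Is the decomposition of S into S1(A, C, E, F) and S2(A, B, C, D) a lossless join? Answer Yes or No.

Common attributes: {A, C}; their closure is {A, C, F}.
S1 ⊄ {A, C, F} and S2 ⊄ {A, C, F}, so the split is lossy.

No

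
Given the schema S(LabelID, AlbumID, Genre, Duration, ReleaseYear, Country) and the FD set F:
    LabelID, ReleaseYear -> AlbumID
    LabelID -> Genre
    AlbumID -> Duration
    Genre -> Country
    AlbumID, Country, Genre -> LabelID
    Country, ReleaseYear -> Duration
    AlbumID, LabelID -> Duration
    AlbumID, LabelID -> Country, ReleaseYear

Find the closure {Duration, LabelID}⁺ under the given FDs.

{Country, Duration, Genre, LabelID}

Start with {Duration, LabelID}.
LabelID -> Genre applies; add {Genre} → now {Duration, Genre, LabelID}.
Genre -> Country applies; add {Country} → now {Country, Duration, Genre, LabelID}.
No further FD applies.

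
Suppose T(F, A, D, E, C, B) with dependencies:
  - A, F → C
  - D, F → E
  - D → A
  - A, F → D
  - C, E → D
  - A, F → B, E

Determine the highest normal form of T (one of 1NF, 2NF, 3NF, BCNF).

3NF

Candidate keys: {A, F}, {C, E, F}, {D, F}. Prime attributes: {A, C, D, E, F}.
D → A: {D}⁺ = {A, D}, which is not all of the attributes, so the left side is not a superkey — BCNF is violated.
But every attribute on its right side ({A}) is prime, and the same holds for every other non-superkey FD, so 3NF still holds.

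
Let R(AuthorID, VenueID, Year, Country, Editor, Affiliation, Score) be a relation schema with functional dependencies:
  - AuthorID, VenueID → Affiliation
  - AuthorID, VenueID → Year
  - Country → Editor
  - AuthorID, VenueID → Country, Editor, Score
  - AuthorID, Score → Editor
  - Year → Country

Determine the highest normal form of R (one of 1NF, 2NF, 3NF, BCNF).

2NF

Candidate key: {AuthorID, VenueID}. Prime attributes: {AuthorID, VenueID}.
For Country → Editor we have {Country}⁺ = {Country, Editor}; {Country} is not a superkey, so BCNF fails.
Country → Editor has non-prime {Editor} on the right and a non-superkey on the left, so 3NF fails.
Checking every proper subset of each key, none determines a non-prime attribute — 2NF is satisfied.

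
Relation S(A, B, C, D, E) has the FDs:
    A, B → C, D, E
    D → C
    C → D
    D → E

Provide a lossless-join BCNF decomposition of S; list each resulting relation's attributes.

Candidate key of the original relation: {A, B}.
Within {A, B, C, D, E}: {D}⁺ ∩ {A, B, C, D, E} = {C, D, E}, not the whole set, so D → C, E violates BCNF; decompose into {C, D, E} and {A, B, D}.
{C, D, E}: every determinant is a superkey — BCNF.
{A, B, D}: every determinant is a superkey — BCNF.

{A, B, D}; {C, D, E}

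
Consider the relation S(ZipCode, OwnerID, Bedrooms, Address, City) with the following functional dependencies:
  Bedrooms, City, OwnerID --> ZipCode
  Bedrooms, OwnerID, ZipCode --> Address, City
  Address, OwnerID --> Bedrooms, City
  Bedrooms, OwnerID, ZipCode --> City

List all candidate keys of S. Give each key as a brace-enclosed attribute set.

{Address, OwnerID}, {Bedrooms, City, OwnerID}, {Bedrooms, OwnerID, ZipCode}

{OwnerID} never appears on the right of any FD, so every key must include it.
{Address, OwnerID}⁺ = {Address, Bedrooms, City, OwnerID, ZipCode} — all of the relation — so {Address, OwnerID} is a candidate key.
{Bedrooms, City, OwnerID}⁺ = {Address, Bedrooms, City, OwnerID, ZipCode} — all of the relation — so {Bedrooms, City, OwnerID} is a candidate key.
{Bedrooms, OwnerID, ZipCode}⁺ = {Address, Bedrooms, City, OwnerID, ZipCode} — all of the relation — so {Bedrooms, OwnerID, ZipCode} is a candidate key.
No proper subset of any of these is a key, and no other minimal superkey exists.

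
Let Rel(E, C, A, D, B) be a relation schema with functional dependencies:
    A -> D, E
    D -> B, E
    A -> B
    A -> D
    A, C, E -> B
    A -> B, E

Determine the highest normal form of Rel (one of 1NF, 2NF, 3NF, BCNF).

1NF

Candidate key: {A, C}. Prime attributes: {A, C}.
A -> D, E: {A}⁺ = {A, B, D, E}, which is not all of the attributes, so the left side is not a superkey — BCNF is violated.
A -> D, E determines the non-prime attributes {D, E} from a non-superkey — 3NF is violated.
Since {A} ⊂ {A, C} and {A}⁺ ⊇ {B, D, E} with {B, D, E} non-prime, there is a partial dependency; 2NF fails.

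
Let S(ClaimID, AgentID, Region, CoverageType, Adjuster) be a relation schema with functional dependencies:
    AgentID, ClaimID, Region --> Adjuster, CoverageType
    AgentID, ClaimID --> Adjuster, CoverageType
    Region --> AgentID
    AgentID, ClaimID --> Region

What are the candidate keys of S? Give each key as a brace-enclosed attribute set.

{ClaimID} never appears on the right of any FD, so every key must include it.
{AgentID, ClaimID}⁺ = {Adjuster, AgentID, ClaimID, CoverageType, Region} — all of the relation — so {AgentID, ClaimID} is a candidate key.
{ClaimID, Region}⁺ = {Adjuster, AgentID, ClaimID, CoverageType, Region} — all of the relation — so {ClaimID, Region} is a candidate key.
No proper subset of any of these is a key, and no other minimal superkey exists.

{AgentID, ClaimID}, {ClaimID, Region}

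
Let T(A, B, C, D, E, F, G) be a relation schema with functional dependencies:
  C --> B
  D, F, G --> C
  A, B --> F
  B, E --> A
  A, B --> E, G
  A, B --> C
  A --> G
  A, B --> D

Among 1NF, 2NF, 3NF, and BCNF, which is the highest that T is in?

3NF

Candidate keys: {A, B}, {A, C}, {A, D, F}, {B, E}, {C, E}, {D, E, F, G}. Prime attributes: {A, B, C, D, E, F, G}.
C --> B: {C}⁺ = {B, C}, which is not all of the attributes, so the left side is not a superkey — BCNF is violated.
Since {B} ⊆ prime attributes and every other non-superkey FD also has a prime right side, the schema is in 3NF.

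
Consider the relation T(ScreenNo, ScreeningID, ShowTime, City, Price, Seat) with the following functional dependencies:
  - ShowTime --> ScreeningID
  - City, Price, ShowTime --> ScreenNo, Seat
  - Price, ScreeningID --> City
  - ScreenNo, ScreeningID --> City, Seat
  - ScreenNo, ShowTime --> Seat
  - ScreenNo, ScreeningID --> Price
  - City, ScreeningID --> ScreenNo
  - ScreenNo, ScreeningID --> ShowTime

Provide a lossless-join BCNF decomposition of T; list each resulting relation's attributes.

Candidate keys of the original relation: {City, ScreeningID}, {City, ShowTime}, {Price, ScreeningID}, {Price, ShowTime}, {ScreenNo, ScreeningID}, {ScreenNo, ShowTime}.
Within {City, Price, ScreenNo, ScreeningID, Seat, ShowTime}: {ShowTime}⁺ ∩ {City, Price, ScreenNo, ScreeningID, Seat, ShowTime} = {ScreeningID, ShowTime}, not the whole set, so ShowTime --> ScreeningID violates BCNF; decompose into {ScreeningID, ShowTime} and {City, Price, ScreenNo, Seat, ShowTime}.
{ScreeningID, ShowTime} has no BCNF violation.
{City, Price, ScreenNo, Seat, ShowTime} has no BCNF violation.

{City, Price, ScreenNo, Seat, ShowTime}; {ScreeningID, ShowTime}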